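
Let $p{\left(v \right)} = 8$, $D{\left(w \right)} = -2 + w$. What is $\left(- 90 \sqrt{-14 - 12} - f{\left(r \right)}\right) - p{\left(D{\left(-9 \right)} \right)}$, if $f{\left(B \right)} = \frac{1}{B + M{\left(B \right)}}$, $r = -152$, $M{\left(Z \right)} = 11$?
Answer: $- \frac{1127}{141} - 90 i \sqrt{26} \approx -7.9929 - 458.91 i$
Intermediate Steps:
$f{\left(B \right)} = \frac{1}{11 + B}$ ($f{\left(B \right)} = \frac{1}{B + 11} = \frac{1}{11 + B}$)
$\left(- 90 \sqrt{-14 - 12} - f{\left(r \right)}\right) - p{\left(D{\left(-9 \right)} \right)} = \left(- 90 \sqrt{-14 - 12} - \frac{1}{11 - 152}\right) - 8 = \left(- 90 \sqrt{-26} - \frac{1}{-141}\right) - 8 = \left(- 90 i \sqrt{26} - - \frac{1}{141}\right) - 8 = \left(- 90 i \sqrt{26} + \frac{1}{141}\right) - 8 = \left(\frac{1}{141} - 90 i \sqrt{26}\right) - 8 = - \frac{1127}{141} - 90 i \sqrt{26}$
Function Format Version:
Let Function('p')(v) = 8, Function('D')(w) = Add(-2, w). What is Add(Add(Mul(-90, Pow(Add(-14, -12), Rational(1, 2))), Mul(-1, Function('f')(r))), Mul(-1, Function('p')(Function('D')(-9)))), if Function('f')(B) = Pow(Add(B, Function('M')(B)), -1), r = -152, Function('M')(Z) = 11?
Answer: Add(Rational(-1127, 141), Mul(-90, I, Pow(26, Rational(1, 2)))) ≈ Add(-7.9929, Mul(-458.91, I))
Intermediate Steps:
Function('f')(B) = Pow(Add(11, B), -1) (Function('f')(B) = Pow(Add(B, 11), -1) = Pow(Add(11, B), -1))
Add(Add(Mul(-90, Pow(Add(-14, -12), Rational(1, 2))), Mul(-1, Function('f')(r))), Mul(-1, Function('p')(Function('D')(-9)))) = Add(Add(Mul(-90, Pow(Add(-14, -12), Rational(1, 2))), Mul(-1, Pow(Add(11, -152), -1))), Mul(-1, 8)) = Add(Add(Mul(-90, Pow(-26, Rational(1, 2))), Mul(-1, Pow(-141, -1))), -8) = Add(Add(Mul(-90, Mul(I, Pow(26, Rational(1, 2)))), Mul(-1, Rational(-1, 141))), -8) = Add(Add(Mul(-90, I, Pow(26, Rational(1, 2))), Rational(1, 141)), -8) = Add(Add(Rational(1, 141), Mul(-90, I, Pow(26, Rational(1, 2)))), -8) = Add(Rational(-1127, 141), Mul(-90, I, Pow(26, Rational(1, 2))))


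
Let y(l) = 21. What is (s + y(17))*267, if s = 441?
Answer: 123354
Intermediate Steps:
(s + y(17))*267 = (441 + 21)*267 = 462*267 = 123354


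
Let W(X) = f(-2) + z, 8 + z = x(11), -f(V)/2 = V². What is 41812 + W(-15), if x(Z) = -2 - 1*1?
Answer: 41793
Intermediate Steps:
f(V) = -2*V²
x(Z) = -3 (x(Z) = -2 - 1 = -3)
z = -11 (z = -8 - 3 = -11)
W(X) = -19 (W(X) = -2*(-2)² - 11 = -2*4 - 11 = -8 - 11 = -19)
41812 + W(-15) = 41812 - 19 = 41793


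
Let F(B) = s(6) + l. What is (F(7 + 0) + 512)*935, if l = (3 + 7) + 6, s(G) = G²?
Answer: 527340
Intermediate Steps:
l = 16 (l = 10 + 6 = 16)
F(B) = 52 (F(B) = 6² + 16 = 36 + 16 = 52)
(F(7 + 0) + 512)*935 = (52 + 512)*935 = 564*935 = 527340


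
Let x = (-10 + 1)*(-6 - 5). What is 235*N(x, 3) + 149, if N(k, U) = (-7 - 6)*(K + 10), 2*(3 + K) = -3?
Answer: -33307/2 ≈ -16654.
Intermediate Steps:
K = -9/2 (K = -3 + (1/2)*(-3) = -3 - 3/2 = -9/2 ≈ -4.5000)
x = 99 (x = -9*(-11) = 99)
N(k, U) = -143/2 (N(k, U) = (-7 - 6)*(-9/2 + 10) = -13*11/2 = -143/2)
235*N(x, 3) + 149 = 235*(-143/2) + 149 = -33605/2 + 149 = -33307/2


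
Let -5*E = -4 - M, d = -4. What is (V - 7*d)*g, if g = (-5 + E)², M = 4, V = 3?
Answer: 8959/25 ≈ 358.36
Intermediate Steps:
E = 8/5 (E = -(-4 - 1*4)/5 = -(-4 - 4)/5 = -⅕*(-8) = 8/5 ≈ 1.6000)
g = 289/25 (g = (-5 + 8/5)² = (-17/5)² = 289/25 ≈ 11.560)
(V - 7*d)*g = (3 - 7*(-4))*(289/25) = (3 + 28)*(289/25) = 31*(289/25) = 8959/25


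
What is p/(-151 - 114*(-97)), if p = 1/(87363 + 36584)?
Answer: 1/1351889929 ≈ 7.3971e-10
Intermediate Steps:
p = 1/123947 ≈ 8.0680e-6
p/(-151 - 114*(-97)) = 1/(123947*(-151 - 114*(-97))) = 1/(123947*(-151 + 11058)) = (1/123947)/10907 = (1/123947)*(1/10907) = 1/1351889929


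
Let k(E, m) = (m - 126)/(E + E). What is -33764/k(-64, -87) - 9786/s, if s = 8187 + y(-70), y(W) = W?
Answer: -35082070082/1728921 ≈ -20291.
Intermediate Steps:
k(E, m) = (-126 + m)/(2*E) (k(E, m) = (-126 + m)/((2*E)) = (-126 + m)*(1/(2*E)) = (-126 + m)/(2*E))
s = 8117 (s = 8187 - 70 = 8117)
-33764/k(-64, -87) - 9786/s = -33764*(-128/(-126 - 87)) - 9786/8117 = -33764/((½)*(-1/64)*(-213)) - 9786*1/8117 = -33764/213/128 - 9786/8117 = -33764*128/213 - 9786/8117 = -4321792/213 - 9786/8117 = -35082070082/1728921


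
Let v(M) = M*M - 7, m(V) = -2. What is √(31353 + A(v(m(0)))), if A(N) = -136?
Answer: √31217 ≈ 176.68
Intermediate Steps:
v(M) = -7 + M² (v(M) = M² - 7 = -7 + M²)
√(31353 + A(v(m(0)))) = √(31353 - 136) = √31217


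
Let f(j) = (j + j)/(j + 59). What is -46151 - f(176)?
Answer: -10845837/235 ≈ -46153.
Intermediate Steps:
f(j) = 2*j/(59 + j) (f(j) = (2*j)/(59 + j) = 2*j/(59 + j))
-46151 - f(176) = -46151 - 2*176/(59 + 176) = -46151 - 2*176/235 = -46151 - 1*352/235 = -46151 - 352/235 = -10845837/235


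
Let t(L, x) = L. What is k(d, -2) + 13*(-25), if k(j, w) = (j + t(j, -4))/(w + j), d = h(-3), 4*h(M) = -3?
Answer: -3569/11 ≈ -324.45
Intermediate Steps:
h(M) = -¾ (h(M) = (¼)*(-3) = -¾)
d = -¾ ≈ -0.75000
k(j, w) = 2*j/(j + w) (k(j, w) = (j + j)/(w + j) = (2*j)/(j + w) = 2*j/(j + w))
k(d, -2) + 13*(-25) = 2*(-¾)/(-¾ - 2) + 13*(-25) = 2*(-¾)/(-11/4) - 325 = 2*(-¾)*(-4/11) - 325 = 6/11 - 325 = -3569/11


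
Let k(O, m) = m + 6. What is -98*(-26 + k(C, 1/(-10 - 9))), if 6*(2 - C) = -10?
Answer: 37338/19 ≈ 1965.2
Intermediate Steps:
C = 11/3 (C = 2 - ⅙*(-10) = 2 + 5/3 = 11/3 ≈ 3.6667)
k(O, m) = 6 + m
-98*(-26 + k(C, 1/(-10 - 9))) = -98*(-26 + (6 + 1/(-10 - 9))) = -98*(-26 + (6 + 1/(-19))) = -98*(-26 + (6 - 1/19)) = -98*(-26 + 113/19) = -98*(-381/19) = 37338/19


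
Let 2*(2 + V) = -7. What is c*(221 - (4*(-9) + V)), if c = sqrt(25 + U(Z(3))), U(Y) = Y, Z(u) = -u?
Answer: 525*sqrt(22)/2 ≈ 1231.2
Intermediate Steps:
V = -11/2 (V = -2 + (1/2)*(-7) = -2 - 7/2 = -11/2 ≈ -5.5000)
c = sqrt(22) (c = sqrt(25 - 1*3) = sqrt(25 - 3) = sqrt(22) ≈ 4.6904)
c*(221 - (4*(-9) + V)) = sqrt(22)*(221 - (4*(-9) - 11/2)) = sqrt(22)*(221 - (-36 - 11/2)) = sqrt(22)*(221 - 1*(-83/2)) = sqrt(22)*(221 + 83/2) = sqrt(22)*(525/2) = 525*sqrt(22)/2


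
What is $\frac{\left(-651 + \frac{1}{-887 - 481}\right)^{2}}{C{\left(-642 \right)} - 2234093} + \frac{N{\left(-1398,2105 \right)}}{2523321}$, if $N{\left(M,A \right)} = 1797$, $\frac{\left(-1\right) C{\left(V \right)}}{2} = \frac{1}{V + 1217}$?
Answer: $- \frac{127379488717256020991}{674017667595388360512} \approx -0.18899$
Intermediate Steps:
$C{\left(V \right)} = - \frac{2}{1217 + V}$ ($C{\left(V \right)} = - \frac{2}{V + 1217} = - \frac{2}{1217 + V}$)
$\frac{\left(-651 + \frac{1}{-887 - 481}\right)^{2}}{C{\left(-642 \right)} - 2234093} + \frac{N{\left(-1398,2105 \right)}}{2523321} = \frac{\left(-651 + \frac{1}{-887 - 481}\right)^{2}}{- \frac{2}{1217 - 642} - 2234093} + \frac{1797}{2523321} = \frac{\left(-651 + \frac{1}{-1368}\right)^{2}}{- \frac{2}{575} - 2234093} + 1797 \cdot \frac{1}{2523321} = \frac{\left(-651 - \frac{1}{1368}\right)^{2}}{\left(-2\right) \frac{1}{575} - 2234093} + \frac{599}{841107} = \frac{\left(- \frac{890569}{1368}\right)^{2}}{- \frac{2}{575} - 2234093} + \frac{599}{841107} = \frac{793113143761}{1871424 \left(- \frac{1284603477}{575}\right)} + \frac{599}{841107} = \frac{793113143761}{1871424} \left(- \frac{575}{1284603477}\right) + \frac{599}{841107} = - \frac{456040057662575}{2404037777341248} + \frac{599}{841107} = - \frac{127379488717256020991}{674017667595388360512}$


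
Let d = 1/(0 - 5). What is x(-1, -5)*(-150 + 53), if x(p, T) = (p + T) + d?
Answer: 3007/5 ≈ 601.40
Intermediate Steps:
d = -1/5 (d = 1/(-5) = -1/5 ≈ -0.20000)
x(p, T) = -1/5 + T + p (x(p, T) = (p + T) - 1/5 = (T + p) - 1/5 = -1/5 + T + p)
x(-1, -5)*(-150 + 53) = (-1/5 - 5 - 1)*(-150 + 53) = -31/5*(-97) = 3007/5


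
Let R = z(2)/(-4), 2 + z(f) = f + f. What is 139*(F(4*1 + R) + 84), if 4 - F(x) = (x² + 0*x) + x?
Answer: 40171/4 ≈ 10043.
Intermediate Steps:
z(f) = -2 + 2*f (z(f) = -2 + (f + f) = -2 + 2*f)
R = -½ (R = (-2 + 2*2)/(-4) = (-2 + 4)*(-¼) = 2*(-¼) = -½ ≈ -0.50000)
F(x) = 4 - x - x² (F(x) = 4 - ((x² + 0*x) + x) = 4 - ((x² + 0) + x) = 4 - (x² + x) = 4 - (x + x²) = 4 + (-x - x²) = 4 - x - x²)
139*(F(4*1 + R) + 84) = 139*((4 - (4*1 - ½) - (4*1 - ½)²) + 84) = 139*((4 - (4 - ½) - (4 - ½)²) + 84) = 139*((4 - 1*7/2 - (7/2)²) + 84) = 139*((4 - 7/2 - 1*49/4) + 84) = 139*((4 - 7/2 - 49/4) + 84) = 139*(-47/4 + 84) = 139*(289/4) = 40171/4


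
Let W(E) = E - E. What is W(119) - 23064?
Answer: -23064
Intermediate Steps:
W(E) = 0
W(119) - 23064 = 0 - 23064 = -23064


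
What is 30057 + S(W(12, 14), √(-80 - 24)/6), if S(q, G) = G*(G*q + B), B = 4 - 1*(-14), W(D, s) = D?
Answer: 90067/3 + 6*I*√26 ≈ 30022.0 + 30.594*I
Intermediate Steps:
B = 18 (B = 4 + 14 = 18)
S(q, G) = G*(18 + G*q) (S(q, G) = G*(G*q + 18) = G*(18 + G*q))
30057 + S(W(12, 14), √(-80 - 24)/6) = 30057 + (√(-80 - 24)/6)*(18 + (√(-80 - 24)/6)*12) = 30057 + (√(-104)*(⅙))*(18 + (√(-104)*(⅙))*12) = 30057 + ((2*I*√26)*(⅙))*(18 + ((2*I*√26)*(⅙))*12) = 30057 + (I*√26/3)*(18 + (I*√26/3)*12) = 30057 + (I*√26/3)*(18 + 4*I*√26) = 30057 + I*√26*(18 + 4*I*√26)/3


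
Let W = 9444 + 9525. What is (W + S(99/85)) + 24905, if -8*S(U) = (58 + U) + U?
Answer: 3728649/85 ≈ 43866.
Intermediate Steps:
S(U) = -29/4 - U/4 (S(U) = -((58 + U) + U)/8 = -(58 + 2*U)/8 = -29/4 - U/4)
W = 18969
(W + S(99/85)) + 24905 = (18969 + (-29/4 - 99/(4*85))) + 24905 = (18969 + (-29/4 - ¼*99/85)) + 24905 = (18969 + (-29/4 - 99/340)) + 24905 = (18969 - 641/85) + 24905 = 1611724/85 + 24905 = 3728649/85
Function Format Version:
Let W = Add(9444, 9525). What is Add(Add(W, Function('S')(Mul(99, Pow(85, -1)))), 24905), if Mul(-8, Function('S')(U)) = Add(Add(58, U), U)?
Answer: Rational(3728649, 85) ≈ 43866.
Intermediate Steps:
Function('S')(U) = Add(Rational(-29, 4), Mul(Rational(-1, 4), U)) (Function('S')(U) = Mul(Rational(-1, 8), Add(Add(58, U), U)) = Mul(Rational(-1, 8), Add(58, Mul(2, U))) = Add(Rational(-29, 4), Mul(Rational(-1, 4), U)))
W = 18969
Add(Add(W, Function('S')(Mul(99, Pow(85, -1)))), 24905) = Add(Add(18969, Add(Rational(-29, 4), Mul(Rational(-1, 4), Mul(99, Pow(85, -1))))), 24905) = Add(Add(18969, Add(Rational(-29, 4), Mul(Rational(-1, 4), Mul(99, Rational(1, 85))))), 24905) = Add(Add(18969, Add(Rational(-29, 4), Mul(Rational(-1, 4), Rational(99, 85)))), 24905) = Add(Add(18969, Add(Rational(-29, 4), Rational(-99, 340))), 24905) = Add(Add(18969, Rational(-641, 85)), 24905) = Add(Rational(1611724, 85), 24905) = Rational(3728649, 85)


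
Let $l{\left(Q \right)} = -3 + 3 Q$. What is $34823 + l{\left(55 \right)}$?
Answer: $34985$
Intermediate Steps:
$34823 + l{\left(55 \right)} = 34823 + \left(-3 + 3 \cdot 55\right) = 34823 + \left(-3 + 165\right) = 34823 + 162 = 34985$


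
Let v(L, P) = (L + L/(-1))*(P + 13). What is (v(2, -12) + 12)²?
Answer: 144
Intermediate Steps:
v(L, P) = 0 (v(L, P) = (L + L*(-1))*(13 + P) = (L - L)*(13 + P) = 0*(13 + P) = 0)
(v(2, -12) + 12)² = (0 + 12)² = 12² = 144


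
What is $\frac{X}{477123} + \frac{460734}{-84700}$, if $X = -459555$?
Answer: $- \frac{43125182797}{6735386350} \approx -6.4028$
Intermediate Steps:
$\frac{X}{477123} + \frac{460734}{-84700} = - \frac{459555}{477123} + \frac{460734}{-84700} = \left(-459555\right) \frac{1}{477123} + 460734 \left(- \frac{1}{84700}\right) = - \frac{153185}{159041} - \frac{230367}{42350} = - \frac{43125182797}{6735386350}$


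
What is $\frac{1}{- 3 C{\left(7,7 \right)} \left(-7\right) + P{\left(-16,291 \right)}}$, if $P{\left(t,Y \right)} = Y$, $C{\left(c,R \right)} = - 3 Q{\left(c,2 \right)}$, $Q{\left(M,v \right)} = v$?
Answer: $\frac{1}{165} \approx 0.0060606$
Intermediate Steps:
$C{\left(c,R \right)} = -6$ ($C{\left(c,R \right)} = \left(-3\right) 2 = -6$)
$\frac{1}{- 3 C{\left(7,7 \right)} \left(-7\right) + P{\left(-16,291 \right)}} = \frac{1}{\left(-3\right) \left(-6\right) \left(-7\right) + 291} = \frac{1}{18 \left(-7\right) + 291} = \frac{1}{-126 + 291} = \frac{1}{165}$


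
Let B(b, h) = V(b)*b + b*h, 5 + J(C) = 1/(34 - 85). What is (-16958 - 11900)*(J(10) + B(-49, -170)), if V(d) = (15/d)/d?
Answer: -600343391738/2499 ≈ -2.4023e+8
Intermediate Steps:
J(C) = -256/51 (J(C) = -5 + 1/(34 - 85) = -5 + 1/(-51) = -5 - 1/51 = -256/51)
V(d) = 15/d²
B(b, h) = 15/b + b*h (B(b, h) = (15/b²)*b + b*h = 15/b + b*h)
(-16958 - 11900)*(J(10) + B(-49, -170)) = (-16958 - 11900)*(-256/51 + (15/(-49) - 49*(-170))) = -28858*(-256/51 + (15*(-1/49) + 8330)) = -28858*(-256/51 + (-15/49 + 8330)) = -28858*(-256/51 + 408155/49) = -28858*20803361/2499 = -600343391738/2499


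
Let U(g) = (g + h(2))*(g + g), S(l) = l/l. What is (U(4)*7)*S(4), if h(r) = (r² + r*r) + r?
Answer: 784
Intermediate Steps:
S(l) = 1
h(r) = r + 2*r² (h(r) = (r² + r²) + r = 2*r² + r = r + 2*r²)
U(g) = 2*g*(10 + g) (U(g) = (g + 2*(1 + 2*2))*(g + g) = (g + 2*(1 + 4))*(2*g) = (g + 2*5)*(2*g) = (g + 10)*(2*g) = (10 + g)*(2*g) = 2*g*(10 + g))
(U(4)*7)*S(4) = ((2*4*(10 + 4))*7)*1 = ((2*4*14)*7)*1 = (112*7)*1 = 784*1 = 784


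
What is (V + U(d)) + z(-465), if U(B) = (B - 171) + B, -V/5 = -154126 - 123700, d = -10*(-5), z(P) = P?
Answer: 1388594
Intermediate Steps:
d = 50
V = 1389130 (V = -5*(-154126 - 123700) = -5*(-277826) = 1389130)
U(B) = -171 + 2*B (U(B) = (-171 + B) + B = -171 + 2*B)
(V + U(d)) + z(-465) = (1389130 + (-171 + 2*50)) - 465 = (1389130 + (-171 + 100)) - 465 = (1389130 - 71) - 465 = 1389059 - 465 = 1388594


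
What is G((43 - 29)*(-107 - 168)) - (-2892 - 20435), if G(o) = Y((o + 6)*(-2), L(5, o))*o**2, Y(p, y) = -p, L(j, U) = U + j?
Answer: -113955356673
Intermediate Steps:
G(o) = o**2*(12 + 2*o) (G(o) = (-(o + 6)*(-2))*o**2 = (-(6 + o)*(-2))*o**2 = (-(-12 - 2*o))*o**2 = (12 + 2*o)*o**2 = o**2*(12 + 2*o))
G((43 - 29)*(-107 - 168)) - (-2892 - 20435) = 2*((43 - 29)*(-107 - 168))**2*(6 + (43 - 29)*(-107 - 168)) - (-2892 - 20435) = 2*(14*(-275))**2*(6 + 14*(-275)) - 1*(-23327) = 2*(-3850)**2*(6 - 3850) + 23327 = 2*14822500*(-3844) + 23327 = -113955380000 + 23327 = -113955356673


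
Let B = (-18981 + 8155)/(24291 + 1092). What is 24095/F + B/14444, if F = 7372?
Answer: 2208479870917/675702871836 ≈ 3.2684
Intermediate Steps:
B = -10826/25383 ≈ -0.42651
24095/F + B/14444 = 24095/7372 - 10826/25383/14444 = 24095*(1/7372) - 10826/25383*1/14444 = 24095/7372 - 5413/183316026 = 2208479870917/675702871836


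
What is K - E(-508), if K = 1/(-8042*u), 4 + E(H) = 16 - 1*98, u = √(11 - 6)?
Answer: 86 - √5/40210 ≈ 86.000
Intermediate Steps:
u = √5 ≈ 2.2361
E(H) = -86 (E(H) = -4 + (16 - 1*98) = -4 + (16 - 98) = -4 - 82 = -86)
K = -√5/40210 (K = 1/(-8042*√5) = -√5/40210 ≈ -5.5610e-5)
K - E(-508) = -√5/40210 - 1*(-86) = -√5/40210 + 86 = 86 - √5/40210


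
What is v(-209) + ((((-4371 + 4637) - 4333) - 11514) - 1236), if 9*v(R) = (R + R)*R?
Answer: -63991/9 ≈ -7110.1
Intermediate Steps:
v(R) = 2*R²/9 (v(R) = ((R + R)*R)/9 = ((2*R)*R)/9 = (2*R²)/9 = 2*R²/9)
v(-209) + ((((-4371 + 4637) - 4333) - 11514) - 1236) = (2/9)*(-209)² + ((((-4371 + 4637) - 4333) - 11514) - 1236) = (2/9)*43681 + (((266 - 4333) - 11514) - 1236) = 87362/9 + ((-4067 - 11514) - 1236) = 87362/9 + (-15581 - 1236) = 87362/9 - 16817 = -63991/9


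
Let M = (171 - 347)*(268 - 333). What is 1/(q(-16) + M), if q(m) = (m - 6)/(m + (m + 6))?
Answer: 13/148731 ≈ 8.7406e-5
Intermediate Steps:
M = 11440 (M = -176*(-65) = 11440)
q(m) = (-6 + m)/(6 + 2*m) (q(m) = (-6 + m)/(m + (6 + m)) = (-6 + m)/(6 + 2*m))
1/(q(-16) + M) = 1/((-6 - 16)/(2*(3 - 16)) + 11440) = 1/((½)*(-22)/(-13) + 11440) = 1/((½)*(-1/13)*(-22) + 11440) = 1/(11/13 + 11440) = 1/(148731/13) = 13/148731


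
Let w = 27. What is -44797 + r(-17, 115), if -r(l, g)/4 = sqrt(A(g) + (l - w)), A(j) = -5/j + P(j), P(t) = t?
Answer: -44797 - 16*sqrt(2346)/23 ≈ -44831.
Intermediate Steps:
A(j) = j - 5/j (A(j) = -5/j + j = j - 5/j)
r(l, g) = -4*sqrt(-27 + g + l - 5/g) (r(l, g) = -4*sqrt((g - 5/g) + (l - 1*27)) = -4*sqrt((g - 5/g) + (l - 27)) = -4*sqrt((g - 5/g) + (-27 + l)) = -4*sqrt(-27 + g + l - 5/g))
-44797 + r(-17, 115) = -44797 - 4*sqrt(-27 + 115 - 17 - 5/115) = -44797 - 4*sqrt(-27 + 115 - 17 - 5*1/115) = -44797 - 4*sqrt(-27 + 115 - 17 - 1/23) = -44797 - 16*sqrt(2346)/23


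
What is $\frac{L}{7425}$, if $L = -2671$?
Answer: $- \frac{2671}{7425} \approx -0.35973$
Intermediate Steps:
$\frac{L}{7425} = - \frac{2671}{7425}$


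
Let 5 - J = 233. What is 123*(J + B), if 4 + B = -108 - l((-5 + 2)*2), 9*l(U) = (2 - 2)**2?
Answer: -41820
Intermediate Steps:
l(U) = 0 (l(U) = (2 - 2)**2/9 = (1/9)*0**2 = (1/9)*0 = 0)
J = -228 (J = 5 - 1*233 = 5 - 233 = -228)
B = -112 (B = -4 + (-108 - 1*0) = -4 + (-108 + 0) = -4 - 108 = -112)
123*(J + B) = 123*(-228 - 112) = 123*(-340) = -41820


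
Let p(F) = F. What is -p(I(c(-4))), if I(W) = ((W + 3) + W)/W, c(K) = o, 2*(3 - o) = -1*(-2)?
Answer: -7/2 ≈ -3.5000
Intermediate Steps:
o = 2 (o = 3 - (-1)*(-2)/2 = 3 - ½*2 = 3 - 1 = 2)
c(K) = 2
I(W) = (3 + 2*W)/W (I(W) = ((3 + W) + W)/W = (3 + 2*W)/W)
-p(I(c(-4))) = -(2 + 3/2) = -1*7/2 = -7/2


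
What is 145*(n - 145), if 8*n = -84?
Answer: -45095/2 ≈ -22548.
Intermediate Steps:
n = -21/2 (n = (1/8)*(-84) = -21/2 ≈ -10.500)
145*(n - 145) = 145*(-21/2 - 145) = 145*(-311/2) = -45095/2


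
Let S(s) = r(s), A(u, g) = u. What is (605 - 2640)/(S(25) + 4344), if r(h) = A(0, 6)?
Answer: -2035/4344 ≈ -0.46846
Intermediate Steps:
r(h) = 0
S(s) = 0
(605 - 2640)/(S(25) + 4344) = (605 - 2640)/(0 + 4344) = -2035/4344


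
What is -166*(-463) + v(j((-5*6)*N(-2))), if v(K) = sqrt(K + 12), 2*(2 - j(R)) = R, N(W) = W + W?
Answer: 76858 + I*sqrt(46) ≈ 76858.0 + 6.7823*I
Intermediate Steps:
N(W) = 2*W
j(R) = 2 - R/2
v(K) = sqrt(12 + K)
-166*(-463) + v(j((-5*6)*N(-2))) = -166*(-463) + sqrt(12 + (2 - (-5*6)*2*(-2)/2)) = 76858 + sqrt(12 + (2 - (-15)*(-4))) = 76858 + sqrt(12 + (2 - 1/2*120)) = 76858 + sqrt(12 + (2 - 60)) = 76858 + sqrt(12 - 58) = 76858 + sqrt(-46) = 76858 + I*sqrt(46)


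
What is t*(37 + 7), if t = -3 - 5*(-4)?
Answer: 748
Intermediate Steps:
t = 17 (t = -3 + 20 = 17)
t*(37 + 7) = 17*(37 + 7) = 17*44 = 748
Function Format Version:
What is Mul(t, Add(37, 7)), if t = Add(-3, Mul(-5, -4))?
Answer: 748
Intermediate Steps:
t = 17 (t = Add(-3, 20) = 17)
Mul(t, Add(37, 7)) = Mul(17, Add(37, 7)) = Mul(17, 44) = 748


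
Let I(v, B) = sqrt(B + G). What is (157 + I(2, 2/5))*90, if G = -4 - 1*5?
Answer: 14130 + 18*I*sqrt(215) ≈ 14130.0 + 263.93*I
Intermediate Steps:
G = -9 (G = -4 - 5 = -9)
I(v, B) = sqrt(-9 + B) (I(v, B) = sqrt(B - 9) = sqrt(-9 + B))
(157 + I(2, 2/5))*90 = (157 + sqrt(-9 + 2/5))*90 = (157 + sqrt(-43/5))*90 = (157 + I*sqrt(215)/5)*90 = 14130 + 18*I*sqrt(215)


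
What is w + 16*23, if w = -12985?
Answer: -12617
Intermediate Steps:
w + 16*23 = -12985 + 16*23 = -12985 + 368 = -12617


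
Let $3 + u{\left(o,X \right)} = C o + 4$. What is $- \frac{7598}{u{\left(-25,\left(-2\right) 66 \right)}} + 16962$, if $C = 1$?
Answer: $\frac{207343}{12} \approx 17279.0$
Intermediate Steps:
$u{\left(o,X \right)} = 1 + o$ ($u{\left(o,X \right)} = -3 + \left(1 o + 4\right) = -3 + \left(o + 4\right) = -3 + \left(4 + o\right) = 1 + o$)
$- \frac{7598}{u{\left(-25,\left(-2\right) 66 \right)}} + 16962 = - \frac{7598}{1 - 25} + 16962 = - \frac{7598}{-24} + 16962 = \left(-7598\right) \left(- \frac{1}{24}\right) + 16962 = \frac{3799}{12} + 16962 = \frac{207343}{12}$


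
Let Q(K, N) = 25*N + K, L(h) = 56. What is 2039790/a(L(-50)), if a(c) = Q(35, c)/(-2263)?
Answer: -923208954/287 ≈ -3.2168e+6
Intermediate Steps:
Q(K, N) = K + 25*N
a(c) = -35/2263 - 25*c/2263 (a(c) = (35 + 25*c)/(-2263) = (35 + 25*c)*(-1/2263) = -35/2263 - 25*c/2263)
2039790/a(L(-50)) = 2039790/(-35/2263 - 25/2263*56) = 2039790/(-35/2263 - 1400/2263) = 2039790/(-1435/2263) = 2039790*(-2263/1435) = -923208954/287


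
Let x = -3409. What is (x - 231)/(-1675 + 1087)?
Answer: 130/21 ≈ 6.1905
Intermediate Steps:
(x - 231)/(-1675 + 1087) = (-3409 - 231)/(-1675 + 1087) = -3640/(-588) = -3640*(-1/588) = 130/21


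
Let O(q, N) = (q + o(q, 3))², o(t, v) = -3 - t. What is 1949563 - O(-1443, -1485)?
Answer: 1949554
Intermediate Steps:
O(q, N) = 9 (O(q, N) = (q + (-3 - q))² = (-3)² = 9)
1949563 - O(-1443, -1485) = 1949563 - 1*9 = 1949563 - 9 = 1949554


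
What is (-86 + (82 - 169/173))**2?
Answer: 741321/29929 ≈ 24.769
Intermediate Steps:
(-86 + (82 - 169/173))**2 = (-86 + 14017/173)**2 = (-861/173)**2 = 741321/29929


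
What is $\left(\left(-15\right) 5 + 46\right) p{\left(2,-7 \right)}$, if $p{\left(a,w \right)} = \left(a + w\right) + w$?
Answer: $348$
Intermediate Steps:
$p{\left(a,w \right)} = a + 2 w$
$\left(\left(-15\right) 5 + 46\right) p{\left(2,-7 \right)} = \left(\left(-15\right) 5 + 46\right) \left(2 + 2 \left(-7\right)\right) = \left(-75 + 46\right) \left(2 - 14\right) = \left(-29\right) \left(-12\right) = 348$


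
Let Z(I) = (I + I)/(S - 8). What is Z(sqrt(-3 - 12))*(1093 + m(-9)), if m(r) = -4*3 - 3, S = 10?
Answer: 1078*I*sqrt(15) ≈ 4175.1*I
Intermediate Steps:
m(r) = -15 (m(r) = -12 - 3 = -15)
Z(I) = I (Z(I) = (I + I)/(10 - 8) = (2*I)/2 = (2*I)*(1/2) = I)
Z(sqrt(-3 - 12))*(1093 + m(-9)) = sqrt(-3 - 12)*(1093 - 15) = sqrt(-15)*1078 = (I*sqrt(15))*1078 = 1078*I*sqrt(15)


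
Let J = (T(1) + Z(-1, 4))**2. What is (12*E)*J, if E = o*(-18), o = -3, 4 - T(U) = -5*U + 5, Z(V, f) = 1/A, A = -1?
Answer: 5832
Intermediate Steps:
Z(V, f) = -1 (Z(V, f) = 1/(-1) = -1)
T(U) = -1 + 5*U (T(U) = 4 - (-5*U + 5) = 4 - (5 - 5*U) = 4 + (-5 + 5*U) = -1 + 5*U)
J = 9 (J = ((-1 + 5*1) - 1)**2 = ((-1 + 5) - 1)**2 = (4 - 1)**2 = 3**2 = 9)
E = 54 (E = -3*(-18) = 54)
(12*E)*J = (12*54)*9 = 648*9 = 5832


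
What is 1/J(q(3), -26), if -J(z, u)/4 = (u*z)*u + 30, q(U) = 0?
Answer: -1/120 ≈ -0.0083333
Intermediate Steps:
J(z, u) = -120 - 4*z*u² (J(z, u) = -4*((u*z)*u + 30) = -4*(z*u² + 30) = -4*(30 + z*u²) = -120 - 4*z*u²)
1/J(q(3), -26) = 1/(-120 - 4*0*(-26)²) = 1/(-120 - 4*0*676) = 1/(-120 + 0) = 1/(-120) = -1/120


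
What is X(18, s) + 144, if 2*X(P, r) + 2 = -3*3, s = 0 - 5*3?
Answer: 277/2 ≈ 138.50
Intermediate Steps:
s = -15 (s = 0 - 15 = -15)
X(P, r) = -11/2 (X(P, r) = -1 + (-3*3)/2 = -1 + (½)*(-9) = -1 - 9/2 = -11/2)
X(18, s) + 144 = -11/2 + 144 = 277/2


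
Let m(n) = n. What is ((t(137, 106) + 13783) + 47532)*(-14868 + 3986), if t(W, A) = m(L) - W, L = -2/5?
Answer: -3328673216/5 ≈ -6.6573e+8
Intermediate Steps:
L = -⅖ (L = -2*⅕ = -⅖ ≈ -0.40000)
t(W, A) = -⅖ - W
((t(137, 106) + 13783) + 47532)*(-14868 + 3986) = (((-⅖ - 1*137) + 13783) + 47532)*(-14868 + 3986) = (((-⅖ - 137) + 13783) + 47532)*(-10882) = ((-687/5 + 13783) + 47532)*(-10882) = (68228/5 + 47532)*(-10882) = (305888/5)*(-10882) = -3328673216/5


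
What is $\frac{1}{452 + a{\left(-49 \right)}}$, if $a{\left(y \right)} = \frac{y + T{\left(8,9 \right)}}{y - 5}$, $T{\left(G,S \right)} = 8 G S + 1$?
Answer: $\frac{9}{3980} \approx 0.0022613$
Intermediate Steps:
$T{\left(G,S \right)} = 1 + 8 G S$ ($T{\left(G,S \right)} = 8 G S + 1 = 1 + 8 G S$)
$a{\left(y \right)} = \frac{577 + y}{-5 + y}$ ($a{\left(y \right)} = \frac{y + \left(1 + 8 \cdot 8 \cdot 9\right)}{y - 5} = \frac{y + \left(1 + 576\right)}{-5 + y} = \frac{y + 577}{-5 + y} = \frac{577 + y}{-5 + y}$)
$\frac{1}{452 + a{\left(-49 \right)}} = \frac{1}{452 + \frac{577 - 49}{-5 - 49}} = \frac{1}{452 + \frac{1}{-54} \cdot 528} = \frac{1}{452 - \frac{88}{9}} = \frac{1}{\frac{3980}{9}} = \frac{9}{3980}$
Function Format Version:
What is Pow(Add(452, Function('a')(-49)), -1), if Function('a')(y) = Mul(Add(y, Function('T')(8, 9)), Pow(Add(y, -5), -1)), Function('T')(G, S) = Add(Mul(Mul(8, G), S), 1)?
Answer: Rational(9, 3980) ≈ 0.0022613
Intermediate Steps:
Function('T')(G, S) = Add(1, Mul(8, G, S)) (Function('T')(G, S) = Add(Mul(8, G, S), 1) = Add(1, Mul(8, G, S)))
Function('a')(y) = Mul(Pow(Add(-5, y), -1), Add(577, y)) (Function('a')(y) = Mul(Add(y, Add(1, Mul(8, 8, 9))), Pow(Add(y, -5), -1)) = Mul(Add(y, Add(1, 576)), Pow(Add(-5, y), -1)) = Mul(Add(y, 577), Pow(Add(-5, y), -1)) = Mul(Add(577, y), Pow(Add(-5, y), -1)) = Mul(Pow(Add(-5, y), -1), Add(577, y)))
Pow(Add(452, Function('a')(-49)), -1) = Pow(Add(452, Mul(Pow(Add(-5, -49), -1), Add(577, -49))), -1) = Pow(Add(452, Mul(Pow(-54, -1), 528)), -1) = Pow(Add(452, Mul(Rational(-1, 54), 528)), -1) = Pow(Add(452, Rational(-88, 9)), -1) = Pow(Rational(3980, 9), -1) = Rational(9, 3980)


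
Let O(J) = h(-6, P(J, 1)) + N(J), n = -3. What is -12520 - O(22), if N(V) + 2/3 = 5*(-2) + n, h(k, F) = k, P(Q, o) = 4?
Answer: -37501/3 ≈ -12500.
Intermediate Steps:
N(V) = -41/3 (N(V) = -2/3 + (5*(-2) - 3) = -2/3 + (-10 - 3) = -2/3 - 13 = -41/3)
O(J) = -59/3 (O(J) = -6 - 41/3 = -59/3)
-12520 - O(22) = -12520 - 1*(-59/3) = -12520 + 59/3 = -37501/3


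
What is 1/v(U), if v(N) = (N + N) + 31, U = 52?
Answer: 1/135 ≈ 0.0074074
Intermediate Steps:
v(N) = 31 + 2*N (v(N) = 2*N + 31 = 31 + 2*N)
1/v(U) = 1/(31 + 2*52) = 1/(31 + 104) = 1/135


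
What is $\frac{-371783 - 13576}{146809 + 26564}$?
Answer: $- \frac{128453}{57791} \approx -2.2227$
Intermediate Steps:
$\frac{-371783 - 13576}{146809 + 26564} = - \frac{385359}{173373} = \left(-385359\right) \frac{1}{173373} = - \frac{128453}{57791}$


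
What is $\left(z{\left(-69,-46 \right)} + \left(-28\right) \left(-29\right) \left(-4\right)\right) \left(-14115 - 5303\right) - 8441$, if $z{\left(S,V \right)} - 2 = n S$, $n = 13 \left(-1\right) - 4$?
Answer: $40245073$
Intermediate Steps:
$n = -17$ ($n = -13 - 4 = -17$)
$z{\left(S,V \right)} = 2 - 17 S$
$\left(z{\left(-69,-46 \right)} + \left(-28\right) \left(-29\right) \left(-4\right)\right) \left(-14115 - 5303\right) - 8441 = \left(\left(2 - -1173\right) + \left(-28\right) \left(-29\right) \left(-4\right)\right) \left(-14115 - 5303\right) - 8441 = \left(\left(2 + 1173\right) + 812 \left(-4\right)\right) \left(-19418\right) - 8441 = \left(1175 - 3248\right) \left(-19418\right) - 8441 = \left(-2073\right) \left(-19418\right) - 8441 = 40253514 - 8441 = 40245073$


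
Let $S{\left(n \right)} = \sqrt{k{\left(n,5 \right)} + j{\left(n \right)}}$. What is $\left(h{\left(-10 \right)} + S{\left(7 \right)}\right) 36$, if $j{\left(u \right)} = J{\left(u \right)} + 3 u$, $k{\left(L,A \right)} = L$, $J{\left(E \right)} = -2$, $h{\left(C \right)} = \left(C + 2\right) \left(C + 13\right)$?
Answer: $-864 + 36 \sqrt{26} \approx -680.44$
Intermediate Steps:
$h{\left(C \right)} = \left(2 + C\right) \left(13 + C\right)$
$j{\left(u \right)} = -2 + 3 u$
$S{\left(n \right)} = \sqrt{-2 + 4 n}$ ($S{\left(n \right)} = \sqrt{n + \left(-2 + 3 n\right)} = \sqrt{-2 + 4 n}$)
$\left(h{\left(-10 \right)} + S{\left(7 \right)}\right) 36 = \left(\left(26 + \left(-10\right)^{2} + 15 \left(-10\right)\right) + \sqrt{-2 + 4 \cdot 7}\right) 36 = \left(\left(26 + 100 - 150\right) + \sqrt{-2 + 28}\right) 36 = \left(-24 + \sqrt{26}\right) 36 = -864 + 36 \sqrt{26}$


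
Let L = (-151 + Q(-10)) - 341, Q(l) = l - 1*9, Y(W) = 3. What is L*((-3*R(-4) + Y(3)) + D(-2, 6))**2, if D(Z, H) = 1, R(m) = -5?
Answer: -184471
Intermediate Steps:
Q(l) = -9 + l (Q(l) = l - 9 = -9 + l)
L = -511 (L = (-151 + (-9 - 10)) - 341 = (-151 - 19) - 341 = -170 - 341 = -511)
L*((-3*R(-4) + Y(3)) + D(-2, 6))**2 = -511*((-3*(-5) + 3) + 1)**2 = -511*((15 + 3) + 1)**2 = -511*(18 + 1)**2 = -511*19**2 = -511*361 = -184471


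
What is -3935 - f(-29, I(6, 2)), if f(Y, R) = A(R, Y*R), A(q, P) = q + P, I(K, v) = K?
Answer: -3767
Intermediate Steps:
A(q, P) = P + q
f(Y, R) = R + R*Y (f(Y, R) = Y*R + R = R*Y + R = R + R*Y)
-3935 - f(-29, I(6, 2)) = -3935 - 6*(1 - 29) = -3935 - 6*(-28) = -3935 - 1*(-168) = -3935 + 168 = -3767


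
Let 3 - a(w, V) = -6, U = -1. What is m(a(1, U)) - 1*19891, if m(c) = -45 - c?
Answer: -19945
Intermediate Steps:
a(w, V) = 9 (a(w, V) = 3 - 1*(-6) = 3 + 6 = 9)
m(a(1, U)) - 1*19891 = (-45 - 1*9) - 1*19891 = (-45 - 9) - 19891 = -54 - 19891 = -19945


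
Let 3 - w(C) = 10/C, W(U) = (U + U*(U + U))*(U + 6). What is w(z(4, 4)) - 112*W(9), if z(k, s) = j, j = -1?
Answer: -287267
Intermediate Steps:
W(U) = (6 + U)*(U + 2*U**2) (W(U) = (U + U*(2*U))*(6 + U) = (U + 2*U**2)*(6 + U) = (6 + U)*(U + 2*U**2))
z(k, s) = -1
w(C) = 3 - 10/C
w(z(4, 4)) - 112*W(9) = (3 - 10/(-1)) - 1008*(6 + 2*9**2 + 13*9) = (3 - 10*(-1)) - 1008*(6 + 2*81 + 117) = (3 + 10) - 1008*(6 + 162 + 117) = 13 - 1008*285 = 13 - 112*2565 = 13 - 287280 = -287267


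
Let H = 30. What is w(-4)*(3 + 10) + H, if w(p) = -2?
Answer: 4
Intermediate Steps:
w(-4)*(3 + 10) + H = -2*(3 + 10) + 30 = -2*13 + 30 = -26 + 30 = 4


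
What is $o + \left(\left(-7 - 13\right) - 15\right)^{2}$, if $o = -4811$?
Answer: $-3586$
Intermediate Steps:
$o + \left(\left(-7 - 13\right) - 15\right)^{2} = -4811 + \left(\left(-7 - 13\right) - 15\right)^{2} = -4811 + \left(-20 - 15\right)^{2} = -4811 + \left(-35\right)^{2} = -4811 + 1225 = -3586$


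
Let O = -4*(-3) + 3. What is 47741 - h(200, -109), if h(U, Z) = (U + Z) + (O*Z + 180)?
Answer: 49105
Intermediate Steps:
O = 15 (O = 12 + 3 = 15)
h(U, Z) = 180 + U + 16*Z (h(U, Z) = (U + Z) + (15*Z + 180) = (U + Z) + (180 + 15*Z) = 180 + U + 16*Z)
47741 - h(200, -109) = 47741 - (180 + 200 + 16*(-109)) = 47741 - (180 + 200 - 1744) = 47741 - 1*(-1364) = 47741 + 1364 = 49105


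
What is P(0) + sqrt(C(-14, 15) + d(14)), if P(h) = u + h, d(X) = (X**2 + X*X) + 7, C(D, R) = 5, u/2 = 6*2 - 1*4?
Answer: 16 + 2*sqrt(101) ≈ 36.100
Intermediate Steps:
u = 16 (u = 2*(6*2 - 1*4) = 2*(12 - 4) = 2*8 = 16)
d(X) = 7 + 2*X**2 (d(X) = (X**2 + X**2) + 7 = 2*X**2 + 7 = 7 + 2*X**2)
P(h) = 16 + h
P(0) + sqrt(C(-14, 15) + d(14)) = (16 + 0) + sqrt(5 + (7 + 2*14**2)) = 16 + sqrt(5 + (7 + 2*196)) = 16 + sqrt(5 + (7 + 392)) = 16 + sqrt(5 + 399) = 16 + sqrt(404) = 16 + 2*sqrt(101)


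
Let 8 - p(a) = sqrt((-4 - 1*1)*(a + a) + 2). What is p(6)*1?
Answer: 8 - I*sqrt(58) ≈ 8.0 - 7.6158*I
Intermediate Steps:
p(a) = 8 - sqrt(2 - 10*a) (p(a) = 8 - sqrt((-4 - 1*1)*(a + a) + 2) = 8 - sqrt((-4 - 1)*(2*a) + 2) = 8 - sqrt(-10*a + 2) = 8 - sqrt(2 - 10*a))
p(6)*1 = (8 - sqrt(2 - 10*6))*1 = (8 - sqrt(2 - 60))*1 = (8 - sqrt(-58))*1 = (8 - I*sqrt(58))*1 = 8 - I*sqrt(58)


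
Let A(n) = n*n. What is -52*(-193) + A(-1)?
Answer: 10037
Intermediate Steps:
A(n) = n²
-52*(-193) + A(-1) = -52*(-193) + (-1)² = 10036 + 1 = 10037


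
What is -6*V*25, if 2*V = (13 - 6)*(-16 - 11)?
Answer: 14175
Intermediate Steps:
V = -189/2 (V = ((13 - 6)*(-16 - 11))/2 = (7*(-27))/2 = (½)*(-189) = -189/2 ≈ -94.500)
-6*V*25 = -6*(-189/2)*25 = 567*25 = 14175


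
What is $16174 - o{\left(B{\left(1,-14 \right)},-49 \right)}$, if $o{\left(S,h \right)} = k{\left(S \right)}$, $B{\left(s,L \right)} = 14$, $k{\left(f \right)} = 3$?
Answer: $16171$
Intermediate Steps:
$o{\left(S,h \right)} = 3$
$16174 - o{\left(B{\left(1,-14 \right)},-49 \right)} = 16174 - 3 = 16171$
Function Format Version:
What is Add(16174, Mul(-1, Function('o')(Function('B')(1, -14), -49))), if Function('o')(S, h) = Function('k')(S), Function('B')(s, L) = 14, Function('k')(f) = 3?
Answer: 16171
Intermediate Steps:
Function('o')(S, h) = 3
Add(16174, Mul(-1, Function('o')(Function('B')(1, -14), -49))) = Add(16174, Mul(-1, 3)) = Add(16174, -3) = 16171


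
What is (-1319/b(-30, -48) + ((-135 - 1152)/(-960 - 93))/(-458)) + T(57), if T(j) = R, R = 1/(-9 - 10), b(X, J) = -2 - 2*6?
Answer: 25810202/274113 ≈ 94.159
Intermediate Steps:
b(X, J) = -14 (b(X, J) = -2 - 12 = -14)
R = -1/19 (R = 1/(-19) = -1/19 ≈ -0.052632)
T(j) = -1/19
(-1319/b(-30, -48) + ((-135 - 1152)/(-960 - 93))/(-458)) + T(57) = (-1319/(-14) + ((-135 - 1152)/(-960 - 93))/(-458)) - 1/19 = (-1319*(-1/14) - 1287/(-1053)*(-1/458)) - 1/19 = (1319/14 - 1287*(-1/1053)*(-1/458)) - 1/19 = (1319/14 + (11/9)*(-1/458)) - 1/19 = (1319/14 - 11/4122) - 1/19 = 1359191/14427 - 1/19 = 25810202/274113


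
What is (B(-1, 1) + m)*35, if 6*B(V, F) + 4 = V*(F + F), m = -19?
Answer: -700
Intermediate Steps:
B(V, F) = -⅔ + F*V/3 (B(V, F) = -⅔ + (V*(F + F))/6 = -⅔ + (V*(2*F))/6 = -⅔ + (2*F*V)/6 = -⅔ + F*V/3)
(B(-1, 1) + m)*35 = ((-⅔ + (⅓)*1*(-1)) - 19)*35 = ((-⅔ - ⅓) - 19)*35 = (-1 - 19)*35 = -20*35 = -700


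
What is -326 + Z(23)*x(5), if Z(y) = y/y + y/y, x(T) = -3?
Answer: -332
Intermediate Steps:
Z(y) = 2 (Z(y) = 1 + 1 = 2)
-326 + Z(23)*x(5) = -326 + 2*(-3) = -326 - 6 = -332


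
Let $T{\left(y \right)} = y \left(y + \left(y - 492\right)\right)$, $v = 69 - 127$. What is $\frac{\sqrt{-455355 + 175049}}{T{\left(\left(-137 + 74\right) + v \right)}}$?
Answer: $\frac{i \sqrt{280306}}{88814} \approx 0.0059612 i$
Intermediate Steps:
$v = -58$ ($v = 69 - 127 = -58$)
$T{\left(y \right)} = y \left(-492 + 2 y\right)$ ($T{\left(y \right)} = y \left(y + \left(-492 + y\right)\right) = y \left(-492 + 2 y\right)$)
$\frac{\sqrt{-455355 + 175049}}{T{\left(\left(-137 + 74\right) + v \right)}} = \frac{\sqrt{-455355 + 175049}}{2 \left(\left(-137 + 74\right) - 58\right) \left(-246 + \left(\left(-137 + 74\right) - 58\right)\right)} = \frac{\sqrt{-280306}}{2 \left(-63 - 58\right) \left(-246 - 121\right)} = \frac{i \sqrt{280306}}{2 \left(-121\right) \left(-246 - 121\right)} = \frac{i \sqrt{280306}}{2 \left(-121\right) \left(-367\right)} = \frac{i \sqrt{280306}}{88814}$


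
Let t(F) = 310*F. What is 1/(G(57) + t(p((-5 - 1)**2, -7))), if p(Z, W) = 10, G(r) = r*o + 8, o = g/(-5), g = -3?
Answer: 5/15711 ≈ 0.00031825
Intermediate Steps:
o = 3/5 (o = -3/(-5) = -3*(-1/5) = 3/5 ≈ 0.60000)
G(r) = 8 + 3*r/5 (G(r) = r*(3/5) + 8 = 3*r/5 + 8 = 8 + 3*r/5)
1/(G(57) + t(p((-5 - 1)**2, -7))) = 1/((8 + (3/5)*57) + 310*10) = 1/((8 + 171/5) + 3100) = 1/(211/5 + 3100) = 1/(15711/5) = 5/15711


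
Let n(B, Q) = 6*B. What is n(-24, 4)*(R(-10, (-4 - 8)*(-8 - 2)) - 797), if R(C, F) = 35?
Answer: 109728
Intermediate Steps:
n(-24, 4)*(R(-10, (-4 - 8)*(-8 - 2)) - 797) = (6*(-24))*(35 - 797) = -144*(-762) = 109728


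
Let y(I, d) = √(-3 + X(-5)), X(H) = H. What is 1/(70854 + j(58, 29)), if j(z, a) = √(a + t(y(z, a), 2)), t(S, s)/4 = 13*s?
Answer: 10122/717184169 - √133/5020289183 ≈ 1.4111e-5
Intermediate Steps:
y(I, d) = 2*I*√2 (y(I, d) = √(-3 - 5) = √(-8) = 2*I*√2)
t(S, s) = 52*s (t(S, s) = 4*(13*s) = 52*s)
j(z, a) = √(104 + a) (j(z, a) = √(a + 52*2) = √(a + 104) = √(104 + a))
1/(70854 + j(58, 29)) = 1/(70854 + √(104 + 29)) = 1/(70854 + √133)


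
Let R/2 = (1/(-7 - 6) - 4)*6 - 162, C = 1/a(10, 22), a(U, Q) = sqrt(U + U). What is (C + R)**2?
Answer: 470062249/3380 - 4848*sqrt(5)/65 ≈ 1.3891e+5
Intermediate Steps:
a(U, Q) = sqrt(2)*sqrt(U) (a(U, Q) = sqrt(2*U) = sqrt(2)*sqrt(U))
C = sqrt(5)/10 (C = 1/(sqrt(2)*sqrt(10)) = 1/(2*sqrt(5)) = sqrt(5)/10 ≈ 0.22361)
R = -4848/13 (R = 2*((1/(-7 - 6) - 4)*6 - 162) = 2*((1/(-13) - 4)*6 - 162) = 2*((-1/13 - 4)*6 - 162) = 2*(-53/13*6 - 162) = 2*(-318/13 - 162) = 2*(-2424/13) = -4848/13 ≈ -372.92)
(C + R)**2 = (sqrt(5)/10 - 4848/13)**2 = (-4848/13 + sqrt(5)/10)**2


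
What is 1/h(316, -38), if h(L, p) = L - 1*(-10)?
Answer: 1/326 ≈ 0.0030675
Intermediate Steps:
h(L, p) = 10 + L (h(L, p) = L + 10 = 10 + L)
1/h(316, -38) = 1/(10 + 316) = 1/326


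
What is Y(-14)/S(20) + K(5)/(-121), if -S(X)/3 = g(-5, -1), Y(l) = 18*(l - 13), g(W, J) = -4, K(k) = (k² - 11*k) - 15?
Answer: -9711/242 ≈ -40.128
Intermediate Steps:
K(k) = -15 + k² - 11*k
Y(l) = -234 + 18*l (Y(l) = 18*(-13 + l) = -234 + 18*l)
S(X) = 12 (S(X) = -3*(-4) = 12)
Y(-14)/S(20) + K(5)/(-121) = (-234 + 18*(-14))/12 + (-15 + 5² - 11*5)/(-121) = (-234 - 252)*(1/12) + (-15 + 25 - 55)*(-1/121) = -486*1/12 - 45*(-1/121) = -81/2 + 45/121 = -9711/242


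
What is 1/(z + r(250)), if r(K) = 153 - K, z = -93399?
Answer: -1/93496 ≈ -1.0696e-5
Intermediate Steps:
1/(z + r(250)) = 1/(-93399 + (153 - 1*250)) = 1/(-93399 + (153 - 250)) = 1/(-93399 - 97) = 1/(-93496) = -1/93496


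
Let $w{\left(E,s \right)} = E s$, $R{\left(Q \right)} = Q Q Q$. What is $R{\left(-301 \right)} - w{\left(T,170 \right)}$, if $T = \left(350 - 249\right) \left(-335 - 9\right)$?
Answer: $-21364421$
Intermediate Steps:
$R{\left(Q \right)} = Q^{3}$ ($R{\left(Q \right)} = Q^{2} Q = Q^{3}$)
$T = -34744$ ($T = 101 \left(-344\right) = -34744$)
$R{\left(-301 \right)} - w{\left(T,170 \right)} = \left(-301\right)^{3} - \left(-34744\right) 170 = -27270901 - -5906480 = -27270901 + 5906480 = -21364421$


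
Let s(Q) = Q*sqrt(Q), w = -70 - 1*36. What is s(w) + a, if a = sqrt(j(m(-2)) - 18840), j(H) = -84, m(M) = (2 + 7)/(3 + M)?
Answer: 2*I*(sqrt(4731) - 53*sqrt(106)) ≈ -953.77*I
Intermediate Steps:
m(M) = 9/(3 + M)
a = 2*I*sqrt(4731) (a = sqrt(-84 - 18840) = sqrt(-18924) = 2*I*sqrt(4731) ≈ 137.56*I)
w = -106 (w = -70 - 36 = -106)
s(Q) = Q**(3/2)
s(w) + a = (-106)**(3/2) + 2*I*sqrt(4731) = -106*I*sqrt(106) + 2*I*sqrt(4731)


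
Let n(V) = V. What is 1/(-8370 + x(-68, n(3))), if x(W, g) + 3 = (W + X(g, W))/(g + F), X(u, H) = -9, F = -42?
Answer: -39/326470 ≈ -0.00011946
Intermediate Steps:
x(W, g) = -3 + (-9 + W)/(-42 + g) (x(W, g) = -3 + (W - 9)/(g - 42) = -3 + (-9 + W)/(-42 + g))
1/(-8370 + x(-68, n(3))) = 1/(-8370 + (117 - 68 - 3*3)/(-42 + 3)) = 1/(-8370 + (117 - 68 - 9)/(-39)) = 1/(-8370 - 1/39*40) = 1/(-8370 - 40/39) = 1/(-326470/39) = -39/326470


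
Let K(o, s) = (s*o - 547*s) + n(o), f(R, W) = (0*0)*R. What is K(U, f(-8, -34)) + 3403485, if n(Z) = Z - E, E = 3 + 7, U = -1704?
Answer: 3401771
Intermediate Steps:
f(R, W) = 0 (f(R, W) = 0*R = 0)
E = 10
n(Z) = -10 + Z (n(Z) = Z - 1*10 = Z - 10 = -10 + Z)
K(o, s) = -10 + o - 547*s + o*s (K(o, s) = (s*o - 547*s) + (-10 + o) = (o*s - 547*s) + (-10 + o) = (-547*s + o*s) + (-10 + o) = -10 + o - 547*s + o*s)
K(U, f(-8, -34)) + 3403485 = (-10 - 1704 - 547*0 - 1704*0) + 3403485 = (-10 - 1704 + 0 + 0) + 3403485 = -1714 + 3403485 = 3401771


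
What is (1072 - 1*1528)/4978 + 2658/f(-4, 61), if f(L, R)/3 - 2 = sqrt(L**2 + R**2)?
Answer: -276928/489023 + 886*sqrt(3737)/3733 ≈ 13.943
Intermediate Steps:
f(L, R) = 6 + 3*sqrt(L**2 + R**2)
(1072 - 1*1528)/4978 + 2658/f(-4, 61) = (1072 - 1*1528)/4978 + 2658/(6 + 3*sqrt((-4)**2 + 61**2)) = (1072 - 1528)*(1/4978) + 2658/(6 + 3*sqrt(16 + 3721)) = -456*1/4978 + 2658/(6 + 3*sqrt(3737)) = -12/131 + 2658/(6 + 3*sqrt(3737))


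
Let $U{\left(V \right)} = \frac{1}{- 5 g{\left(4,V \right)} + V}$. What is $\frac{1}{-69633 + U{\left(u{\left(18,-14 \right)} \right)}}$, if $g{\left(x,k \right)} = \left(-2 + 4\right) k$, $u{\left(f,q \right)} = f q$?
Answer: $- \frac{2268}{157927643} \approx -1.4361 \cdot 10^{-5}$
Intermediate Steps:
$g{\left(x,k \right)} = 2 k$
$U{\left(V \right)} = - \frac{1}{9 V}$ ($U{\left(V \right)} = \frac{1}{- 5 \cdot 2 V + V} = \frac{1}{- 10 V + V} = \frac{1}{\left(-9\right) V} = - \frac{1}{9 V}$)
$\frac{1}{-69633 + U{\left(u{\left(18,-14 \right)} \right)}} = \frac{1}{-69633 - \frac{1}{9 \cdot 18 \left(-14\right)}} = \frac{1}{-69633 - \frac{1}{9 \left(-252\right)}} = \frac{1}{-69633 - - \frac{1}{2268}} = \frac{1}{-69633 + \frac{1}{2268}} = \frac{1}{- \frac{157927643}{2268}} = - \frac{2268}{157927643}$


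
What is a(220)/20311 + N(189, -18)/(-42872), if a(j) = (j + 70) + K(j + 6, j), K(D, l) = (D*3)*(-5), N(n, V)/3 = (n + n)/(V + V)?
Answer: -264526807/1741546384 ≈ -0.15189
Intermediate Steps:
N(n, V) = 3*n/V (N(n, V) = 3*((n + n)/(V + V)) = 3*((2*n)/((2*V))) = 3*((2*n)*(1/(2*V))) = 3*(n/V) = 3*n/V)
K(D, l) = -15*D (K(D, l) = (3*D)*(-5) = -15*D)
a(j) = -20 - 14*j (a(j) = (j + 70) - 15*(j + 6) = (70 + j) - 15*(6 + j) = (70 + j) + (-90 - 15*j) = -20 - 14*j)
a(220)/20311 + N(189, -18)/(-42872) = (-20 - 14*220)/20311 + (3*189/(-18))/(-42872) = (-20 - 3080)*(1/20311) + (3*189*(-1/18))*(-1/42872) = -3100*1/20311 - 63/2*(-1/42872) = -3100/20311 + 63/85744 = -264526807/1741546384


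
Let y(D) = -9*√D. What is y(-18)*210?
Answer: -5670*I*√2 ≈ -8018.6*I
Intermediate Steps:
y(-18)*210 = -27*I*√2*210 = -5670*I*√2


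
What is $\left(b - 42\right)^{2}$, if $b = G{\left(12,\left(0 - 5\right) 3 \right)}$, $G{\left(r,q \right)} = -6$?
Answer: $2304$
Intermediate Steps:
$b = -6$
$\left(b - 42\right)^{2} = \left(-6 - 42\right)^{2} = \left(-48\right)^{2} = 2304$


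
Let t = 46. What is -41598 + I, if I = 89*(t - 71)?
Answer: -43823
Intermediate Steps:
I = -2225 (I = 89*(46 - 71) = 89*(-25) = -2225)
-41598 + I = -41598 - 2225 = -43823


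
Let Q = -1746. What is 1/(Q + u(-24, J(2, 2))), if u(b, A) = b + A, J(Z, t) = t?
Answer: -1/1768 ≈ -0.00056561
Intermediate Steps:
u(b, A) = A + b
1/(Q + u(-24, J(2, 2))) = 1/(-1746 + (2 - 24)) = 1/(-1746 - 22) = 1/(-1768) = -1/1768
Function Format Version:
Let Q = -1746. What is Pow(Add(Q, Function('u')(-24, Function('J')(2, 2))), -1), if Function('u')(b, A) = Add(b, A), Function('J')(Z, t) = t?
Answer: Rational(-1, 1768) ≈ -0.00056561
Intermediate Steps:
Function('u')(b, A) = Add(A, b)
Pow(Add(Q, Function('u')(-24, Function('J')(2, 2))), -1) = Pow(Add(-1746, Add(2, -24)), -1) = Pow(Add(-1746, -22), -1) = Pow(-1768, -1) = Rational(-1, 1768)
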